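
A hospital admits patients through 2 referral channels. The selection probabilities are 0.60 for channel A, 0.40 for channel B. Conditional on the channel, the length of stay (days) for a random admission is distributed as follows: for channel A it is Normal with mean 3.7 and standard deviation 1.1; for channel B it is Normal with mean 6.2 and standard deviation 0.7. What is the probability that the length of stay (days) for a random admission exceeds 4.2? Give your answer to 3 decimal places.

0.594

Conditional on each channel, P(X > 4.2): A: 0.324718; B: 0.997863.
By total probability, P(X > 4.2) = 0.6·0.324718 + 0.4·0.997863 = 0.593976.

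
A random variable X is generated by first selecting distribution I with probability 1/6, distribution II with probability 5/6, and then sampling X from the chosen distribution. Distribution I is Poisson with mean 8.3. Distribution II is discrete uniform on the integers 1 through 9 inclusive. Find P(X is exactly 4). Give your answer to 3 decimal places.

Conditional on each component, P(X = 4): I: 0.0491425; II: 0.111111.
By total probability, P(X = 4) = 0.166667·0.0491425 + 0.833333·0.111111 = 0.100783.

0.101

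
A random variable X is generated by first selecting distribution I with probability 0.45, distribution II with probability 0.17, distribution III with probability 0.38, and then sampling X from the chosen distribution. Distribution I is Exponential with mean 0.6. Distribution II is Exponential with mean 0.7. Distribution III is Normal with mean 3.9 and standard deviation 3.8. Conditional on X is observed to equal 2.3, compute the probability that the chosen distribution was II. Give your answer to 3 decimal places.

0.147

Likelihoods f(2.3 | ·): I: 0.0360623; II: 0.0534484; III: 0.0960792.
Posterior ∝ prior × likelihood. Numerator for II: 0.17·0.0534484 = 0.00908622.
Normalizing constant: 0.45·0.0360623 + 0.17·0.0534484 + 0.38·0.0960792 = 0.0618244.
P(II | observation) = 0.00908622 / 0.0618244 = 0.146968.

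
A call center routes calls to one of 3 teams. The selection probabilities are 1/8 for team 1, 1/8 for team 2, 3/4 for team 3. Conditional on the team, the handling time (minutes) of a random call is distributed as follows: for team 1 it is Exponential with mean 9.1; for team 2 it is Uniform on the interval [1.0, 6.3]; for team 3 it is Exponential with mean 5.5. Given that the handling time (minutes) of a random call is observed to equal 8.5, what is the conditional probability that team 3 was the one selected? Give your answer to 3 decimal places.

0.843

Likelihoods f(8.5 | ·): 1: 0.0431816; 2: 0; 3: 0.0387664.
Posterior ∝ prior × likelihood. Numerator for 3: 0.75·0.0387664 = 0.0290748.
Normalizing constant: 0.125·0.0431816 + 0.125·0 + 0.75·0.0387664 = 0.0344725.
P(3 | observation) = 0.0290748 / 0.0344725 = 0.84342.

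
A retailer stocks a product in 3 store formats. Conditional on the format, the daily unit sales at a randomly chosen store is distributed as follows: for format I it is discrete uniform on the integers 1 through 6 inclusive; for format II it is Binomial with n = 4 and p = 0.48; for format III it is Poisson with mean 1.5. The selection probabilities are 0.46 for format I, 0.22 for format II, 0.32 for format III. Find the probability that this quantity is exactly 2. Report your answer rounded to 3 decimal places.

Conditional on each format, P(X = 2): I: 0.166667; II: 0.373801; III: 0.251021.
By total probability, P(X = 2) = 0.46·0.166667 + 0.22·0.373801 + 0.32·0.251021 = 0.23923.

0.239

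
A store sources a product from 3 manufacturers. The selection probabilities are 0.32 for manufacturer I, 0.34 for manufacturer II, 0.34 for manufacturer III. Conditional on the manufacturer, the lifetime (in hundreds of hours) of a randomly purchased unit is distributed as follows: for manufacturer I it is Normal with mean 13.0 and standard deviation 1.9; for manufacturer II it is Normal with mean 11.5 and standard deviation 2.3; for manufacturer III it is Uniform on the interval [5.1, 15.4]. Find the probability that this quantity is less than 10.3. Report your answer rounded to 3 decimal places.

Conditional on each manufacturer, P(X < 10.3): I: 0.0776507; II: 0.300926; III: 0.504854.
By total probability, P(X < 10.3) = 0.32·0.0776507 + 0.34·0.300926 + 0.34·0.504854 = 0.298814.

0.299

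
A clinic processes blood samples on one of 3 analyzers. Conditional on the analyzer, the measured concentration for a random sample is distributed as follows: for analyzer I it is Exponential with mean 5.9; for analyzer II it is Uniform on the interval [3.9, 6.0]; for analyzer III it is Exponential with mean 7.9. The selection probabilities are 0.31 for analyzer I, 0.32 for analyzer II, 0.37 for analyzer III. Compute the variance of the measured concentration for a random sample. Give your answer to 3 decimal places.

35.579

Per component, I: μ=5.9, E[X²]=69.62; II: μ=4.95, E[X²]=24.87; III: μ=7.9, E[X²]=124.82.
E[X] = 0.31·5.9 + 0.32·4.95 + 0.37·7.9 = 6.336.
E[X²] = 0.31·69.62 + 0.32·24.87 + 0.37·124.82 = 75.724.
Var(X) = E[X²] − (E[X])² = 75.724 − 40.1449 = 35.5791.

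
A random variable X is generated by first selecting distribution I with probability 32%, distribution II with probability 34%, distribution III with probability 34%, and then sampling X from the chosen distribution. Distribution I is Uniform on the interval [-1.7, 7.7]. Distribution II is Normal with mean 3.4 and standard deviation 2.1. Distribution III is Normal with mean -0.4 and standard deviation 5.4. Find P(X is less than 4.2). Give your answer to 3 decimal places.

0.694

Conditional on each component, P(X < 4.2): I: 0.62766; II: 0.648381; III: 0.802852.
By total probability, P(X < 4.2) = 0.32·0.62766 + 0.34·0.648381 + 0.34·0.802852 = 0.69427.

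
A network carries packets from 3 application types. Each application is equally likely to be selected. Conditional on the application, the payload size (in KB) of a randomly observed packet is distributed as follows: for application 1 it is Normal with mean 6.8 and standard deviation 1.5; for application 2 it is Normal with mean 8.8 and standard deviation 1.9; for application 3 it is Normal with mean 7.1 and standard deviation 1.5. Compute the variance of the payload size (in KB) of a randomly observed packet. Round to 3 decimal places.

3.479

Per component, 1: μ=6.8, E[X²]=48.49; 2: μ=8.8, E[X²]=81.05; 3: μ=7.1, E[X²]=52.66.
E[X] = 0.333333·6.8 + 0.333333·8.8 + 0.333333·7.1 = 7.56667.
E[X²] = 0.333333·48.49 + 0.333333·81.05 + 0.333333·52.66 = 60.7333.
Var(X) = E[X²] − (E[X])² = 60.7333 − 57.2544 = 3.47889.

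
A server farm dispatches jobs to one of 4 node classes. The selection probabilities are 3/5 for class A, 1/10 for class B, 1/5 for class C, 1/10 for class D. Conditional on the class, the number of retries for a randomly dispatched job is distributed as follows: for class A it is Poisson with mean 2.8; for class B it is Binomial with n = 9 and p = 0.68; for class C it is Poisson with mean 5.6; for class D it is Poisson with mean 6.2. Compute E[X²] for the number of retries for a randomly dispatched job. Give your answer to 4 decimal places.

For each component E[X²] = Var + (mean)², giving A: 10.64; B: 39.4128; C: 36.96; D: 44.64.
Overall E[X²] = 0.6·10.64 + 0.1·39.4128 + 0.2·36.96 + 0.1·44.64 = 22.1813.

22.1813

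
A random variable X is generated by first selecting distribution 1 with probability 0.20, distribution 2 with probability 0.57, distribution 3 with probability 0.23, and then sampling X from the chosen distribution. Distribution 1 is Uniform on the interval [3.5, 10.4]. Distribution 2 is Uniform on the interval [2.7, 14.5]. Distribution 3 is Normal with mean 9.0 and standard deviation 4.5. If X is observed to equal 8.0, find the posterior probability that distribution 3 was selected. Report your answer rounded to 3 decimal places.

Likelihoods f(8.0 | ·): 1: 0.144928; 2: 0.0847458; 3: 0.0864917.
Posterior ∝ prior × likelihood. Numerator for 3: 0.23·0.0864917 = 0.0198931.
Normalizing constant: 0.2·0.144928 + 0.57·0.0847458 + 0.23·0.0864917 = 0.0971837.
P(3 | observation) = 0.0198931 / 0.0971837 = 0.204696.

0.205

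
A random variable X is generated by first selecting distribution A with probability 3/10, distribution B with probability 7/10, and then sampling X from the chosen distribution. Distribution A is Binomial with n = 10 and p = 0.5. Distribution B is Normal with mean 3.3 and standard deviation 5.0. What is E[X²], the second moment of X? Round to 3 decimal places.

For each component E[X²] = Var + (mean)², giving A: 27.5; B: 35.89.
Overall E[X²] = 0.3·27.5 + 0.7·35.89 = 33.373.

33.373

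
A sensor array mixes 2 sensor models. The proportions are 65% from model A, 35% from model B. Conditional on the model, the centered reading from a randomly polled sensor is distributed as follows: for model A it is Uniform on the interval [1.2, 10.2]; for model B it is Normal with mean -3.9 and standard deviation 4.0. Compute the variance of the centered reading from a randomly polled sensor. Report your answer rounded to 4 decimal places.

Per component, A: μ=5.7, E[X²]=39.24; B: μ=-3.9, E[X²]=31.21.
E[X] = 0.65·5.7 + 0.35·-3.9 = 2.34.
E[X²] = 0.65·39.24 + 0.35·31.21 = 36.4295.
Var(X) = E[X²] − (E[X])² = 36.4295 − 5.4756 = 30.9539.

30.9539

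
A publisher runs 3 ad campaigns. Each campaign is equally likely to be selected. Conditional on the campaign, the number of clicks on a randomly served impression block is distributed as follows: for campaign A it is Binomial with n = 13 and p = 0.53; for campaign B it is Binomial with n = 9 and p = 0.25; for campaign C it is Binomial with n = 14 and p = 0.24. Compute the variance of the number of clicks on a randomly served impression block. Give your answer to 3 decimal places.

6.407

Per component, A: μ=6.89, E[X²]=50.7104; B: μ=2.25, E[X²]=6.75; C: μ=3.36, E[X²]=13.8432.
E[X] = 0.333333·6.89 + 0.333333·2.25 + 0.333333·3.36 = 4.16667.
E[X²] = 0.333333·50.7104 + 0.333333·6.75 + 0.333333·13.8432 = 23.7679.
Var(X) = E[X²] − (E[X])² = 23.7679 − 17.3611 = 6.40676.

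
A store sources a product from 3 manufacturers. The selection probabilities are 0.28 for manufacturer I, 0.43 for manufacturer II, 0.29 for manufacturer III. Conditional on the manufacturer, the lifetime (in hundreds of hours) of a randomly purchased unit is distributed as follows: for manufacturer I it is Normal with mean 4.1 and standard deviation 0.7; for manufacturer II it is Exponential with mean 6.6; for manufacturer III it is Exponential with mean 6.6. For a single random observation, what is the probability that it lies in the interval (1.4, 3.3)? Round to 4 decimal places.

Conditional on each manufacturer, P(1.4 < X < 3.3): I: 0.126492; II: 0.202336; III: 0.202336.
By total probability, P(1.4 < X < 3.3) = 0.28·0.126492 + 0.43·0.202336 + 0.29·0.202336 = 0.1811.

0.1811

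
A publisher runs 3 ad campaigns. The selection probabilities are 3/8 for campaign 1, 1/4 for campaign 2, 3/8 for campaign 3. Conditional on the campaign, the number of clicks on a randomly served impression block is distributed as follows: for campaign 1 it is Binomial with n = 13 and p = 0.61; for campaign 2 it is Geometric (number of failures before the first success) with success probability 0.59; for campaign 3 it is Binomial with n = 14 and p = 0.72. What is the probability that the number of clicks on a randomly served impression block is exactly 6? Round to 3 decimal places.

Conditional on each campaign, P(X = 6): 1: 0.121325; 2: 0.00280256; 3: 0.0158057.
By total probability, P(X = 6) = 0.375·0.121325 + 0.25·0.00280256 + 0.375·0.0158057 = 0.0521245.

0.052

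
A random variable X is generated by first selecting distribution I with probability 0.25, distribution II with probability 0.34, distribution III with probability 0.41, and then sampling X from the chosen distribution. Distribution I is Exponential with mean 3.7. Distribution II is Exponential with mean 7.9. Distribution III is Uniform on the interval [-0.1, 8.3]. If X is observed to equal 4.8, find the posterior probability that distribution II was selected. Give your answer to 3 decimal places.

Likelihoods f(4.8 | ·): I: 0.0738566; II: 0.0689442; III: 0.119048.
Posterior ∝ prior × likelihood. Numerator for II: 0.34·0.0689442 = 0.023441.
Normalizing constant: 0.25·0.0738566 + 0.34·0.0689442 + 0.41·0.119048 = 0.0907147.
P(II | observation) = 0.023441 / 0.0907147 = 0.258404.

0.258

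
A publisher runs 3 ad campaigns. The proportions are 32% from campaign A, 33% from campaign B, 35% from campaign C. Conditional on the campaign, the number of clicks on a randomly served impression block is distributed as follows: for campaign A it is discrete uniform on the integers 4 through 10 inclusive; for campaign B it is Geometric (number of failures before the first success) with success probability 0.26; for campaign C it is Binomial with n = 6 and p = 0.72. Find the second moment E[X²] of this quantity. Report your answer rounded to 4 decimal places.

30.2008

For each component E[X²] = Var + (mean)², giving A: 53; B: 19.0473; C: 19.872.
Overall E[X²] = 0.32·53 + 0.33·19.0473 + 0.35·19.872 = 30.2008.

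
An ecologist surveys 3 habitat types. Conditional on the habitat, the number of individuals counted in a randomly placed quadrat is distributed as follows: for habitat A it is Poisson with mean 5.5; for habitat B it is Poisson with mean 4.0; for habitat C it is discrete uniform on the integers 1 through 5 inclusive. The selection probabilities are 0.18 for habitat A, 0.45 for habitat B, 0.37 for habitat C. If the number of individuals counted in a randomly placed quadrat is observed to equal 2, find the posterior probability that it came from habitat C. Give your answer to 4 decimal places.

0.4899

Likelihoods P(X=2 | ·): A: 0.0618124; B: 0.146525; C: 0.2.
Posterior ∝ prior × likelihood. Numerator for C: 0.37·0.2 = 0.074.
Normalizing constant: 0.18·0.0618124 + 0.45·0.146525 + 0.37·0.2 = 0.151063.
P(C | observation) = 0.074 / 0.151063 = 0.489863.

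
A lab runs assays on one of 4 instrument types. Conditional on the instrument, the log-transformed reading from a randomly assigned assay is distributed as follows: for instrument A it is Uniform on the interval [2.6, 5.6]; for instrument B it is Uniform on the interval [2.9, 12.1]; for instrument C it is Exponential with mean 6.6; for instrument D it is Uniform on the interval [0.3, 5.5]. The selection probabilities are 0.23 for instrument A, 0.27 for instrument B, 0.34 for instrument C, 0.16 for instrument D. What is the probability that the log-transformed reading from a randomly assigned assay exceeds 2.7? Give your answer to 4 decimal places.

Conditional on each instrument, P(X > 2.7): A: 0.966667; B: 1; C: 0.664254; D: 0.538462.
By total probability, P(X > 2.7) = 0.23·0.966667 + 0.27·1 + 0.34·0.664254 + 0.16·0.538462 = 0.804333.

0.8043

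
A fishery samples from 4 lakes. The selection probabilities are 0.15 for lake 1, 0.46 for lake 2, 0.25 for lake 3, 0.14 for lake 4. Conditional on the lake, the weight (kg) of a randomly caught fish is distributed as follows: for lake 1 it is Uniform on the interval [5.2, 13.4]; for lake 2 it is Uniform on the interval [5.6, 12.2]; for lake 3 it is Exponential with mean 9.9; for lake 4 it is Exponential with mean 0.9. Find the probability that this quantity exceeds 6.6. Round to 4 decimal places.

Conditional on each lake, P(X > 6.6): 1: 0.829268; 2: 0.848485; 3: 0.513417; 4: 0.000653392.
By total probability, P(X > 6.6) = 0.15·0.829268 + 0.46·0.848485 + 0.25·0.513417 + 0.14·0.000653392 = 0.643139.

0.6431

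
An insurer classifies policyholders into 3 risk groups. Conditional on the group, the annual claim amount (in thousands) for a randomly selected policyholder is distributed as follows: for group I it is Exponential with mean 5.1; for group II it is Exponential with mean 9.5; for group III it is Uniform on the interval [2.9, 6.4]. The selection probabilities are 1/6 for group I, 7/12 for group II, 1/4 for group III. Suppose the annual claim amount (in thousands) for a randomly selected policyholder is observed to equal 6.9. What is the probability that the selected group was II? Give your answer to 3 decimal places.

Likelihoods f(6.9 | ·): I: 0.0506821; II: 0.0509145; III: 0.
Posterior ∝ prior × likelihood. Numerator for II: 0.583333·0.0509145 = 0.0297001.
Normalizing constant: 0.166667·0.0506821 + 0.583333·0.0509145 + 0.25·0 = 0.0381471.
P(II | observation) = 0.0297001 / 0.0381471 = 0.778567.

0.779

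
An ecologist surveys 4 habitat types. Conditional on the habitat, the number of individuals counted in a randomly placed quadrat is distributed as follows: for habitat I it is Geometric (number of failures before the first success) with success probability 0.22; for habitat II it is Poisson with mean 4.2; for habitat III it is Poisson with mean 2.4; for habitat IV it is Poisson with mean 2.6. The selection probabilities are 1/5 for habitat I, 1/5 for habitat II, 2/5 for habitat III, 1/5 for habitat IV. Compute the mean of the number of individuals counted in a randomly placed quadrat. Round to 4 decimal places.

Component means — I: 3.54545; II: 4.2; III: 2.4; IV: 2.6.
E[X] = 0.2·3.54545 + 0.2·4.2 + 0.4·2.4 + 0.2·2.6 = 3.02909.

3.0291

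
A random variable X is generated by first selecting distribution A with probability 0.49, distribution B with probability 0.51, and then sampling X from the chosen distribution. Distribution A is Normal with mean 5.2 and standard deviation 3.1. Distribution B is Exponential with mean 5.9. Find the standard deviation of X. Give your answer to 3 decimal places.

Per component, A: μ=5.2, E[X²]=36.65; B: μ=5.9, E[X²]=69.62.
E[X] = 0.49·5.2 + 0.51·5.9 = 5.557.
E[X²] = 0.49·36.65 + 0.51·69.62 = 53.4647.
Var(X) = E[X²] − (E[X])² = 53.4647 − 30.8802 = 22.5845.
SD(X) = √22.5845 = 4.75231.

4.752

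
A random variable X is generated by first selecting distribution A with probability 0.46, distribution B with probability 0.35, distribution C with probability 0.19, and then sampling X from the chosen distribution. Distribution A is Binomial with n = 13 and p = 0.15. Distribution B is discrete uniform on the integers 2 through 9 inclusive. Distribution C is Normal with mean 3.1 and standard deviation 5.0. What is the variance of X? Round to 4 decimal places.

9.8776

Per component, A: μ=1.95, E[X²]=5.46; B: μ=5.5, E[X²]=35.5; C: μ=3.1, E[X²]=34.61.
E[X] = 0.46·1.95 + 0.35·5.5 + 0.19·3.1 = 3.411.
E[X²] = 0.46·5.46 + 0.35·35.5 + 0.19·34.61 = 21.5125.
Var(X) = E[X²] − (E[X])² = 21.5125 − 11.6349 = 9.87758.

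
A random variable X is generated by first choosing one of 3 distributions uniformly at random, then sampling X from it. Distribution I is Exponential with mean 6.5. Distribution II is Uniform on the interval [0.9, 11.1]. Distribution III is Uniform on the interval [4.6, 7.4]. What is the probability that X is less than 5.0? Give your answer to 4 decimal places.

Conditional on each component, P(X < 5.0): I: 0.536631; II: 0.401961; III: 0.142857.
By total probability, P(X < 5.0) = 0.333333·0.536631 + 0.333333·0.401961 + 0.333333·0.142857 = 0.360483.

0.3605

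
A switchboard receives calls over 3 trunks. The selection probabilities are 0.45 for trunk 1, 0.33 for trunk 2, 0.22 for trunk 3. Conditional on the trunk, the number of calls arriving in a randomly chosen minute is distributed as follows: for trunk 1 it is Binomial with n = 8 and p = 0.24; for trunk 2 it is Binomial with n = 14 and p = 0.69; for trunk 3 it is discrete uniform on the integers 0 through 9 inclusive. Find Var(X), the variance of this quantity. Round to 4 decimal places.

Per component, 1: μ=1.92, E[X²]=5.1456; 2: μ=9.66, E[X²]=96.3102; 3: μ=4.5, E[X²]=28.5.
E[X] = 0.45·1.92 + 0.33·9.66 + 0.22·4.5 = 5.0418.
E[X²] = 0.45·5.1456 + 0.33·96.3102 + 0.22·28.5 = 40.3679.
Var(X) = E[X²] − (E[X])² = 40.3679 − 25.4197 = 14.9481.

14.9481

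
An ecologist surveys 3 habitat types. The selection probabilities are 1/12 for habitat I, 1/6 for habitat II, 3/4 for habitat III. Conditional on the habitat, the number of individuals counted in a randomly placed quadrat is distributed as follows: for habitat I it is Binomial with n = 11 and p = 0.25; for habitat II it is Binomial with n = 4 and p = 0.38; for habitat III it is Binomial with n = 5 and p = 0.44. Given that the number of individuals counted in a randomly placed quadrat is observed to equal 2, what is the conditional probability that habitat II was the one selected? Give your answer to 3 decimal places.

Likelihoods P(X=2 | ·): I: 0.258104; II: 0.333044; III: 0.339993.
Posterior ∝ prior × likelihood. Numerator for II: 0.166667·0.333044 = 0.0555074.
Normalizing constant: 0.0833333·0.258104 + 0.166667·0.333044 + 0.75·0.339993 = 0.33201.
P(II | observation) = 0.0555074 / 0.33201 = 0.167186.

0.167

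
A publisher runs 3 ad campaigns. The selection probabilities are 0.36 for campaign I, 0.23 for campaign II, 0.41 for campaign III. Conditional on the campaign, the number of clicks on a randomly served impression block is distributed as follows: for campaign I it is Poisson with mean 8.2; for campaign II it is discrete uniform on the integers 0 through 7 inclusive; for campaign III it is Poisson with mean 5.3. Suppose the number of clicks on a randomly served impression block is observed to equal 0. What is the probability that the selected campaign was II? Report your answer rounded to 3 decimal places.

0.931

Likelihoods P(X=0 | ·): I: 0.000274654; II: 0.125; III: 0.00499159.
Posterior ∝ prior × likelihood. Numerator for II: 0.23·0.125 = 0.02875.
Normalizing constant: 0.36·0.000274654 + 0.23·0.125 + 0.41·0.00499159 = 0.0308954.
P(II | observation) = 0.02875 / 0.0308954 = 0.930558.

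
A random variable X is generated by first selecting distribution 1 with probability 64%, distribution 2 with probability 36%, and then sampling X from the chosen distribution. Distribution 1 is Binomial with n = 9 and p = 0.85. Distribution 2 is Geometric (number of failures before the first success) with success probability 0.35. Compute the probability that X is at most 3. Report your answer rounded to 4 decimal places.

Conditional on each component, P(X ≤ 3): 1: 0.000634042; 2: 0.821494.
By total probability, P(X ≤ 3) = 0.64·0.000634042 + 0.36·0.821494 = 0.296144.

0.2961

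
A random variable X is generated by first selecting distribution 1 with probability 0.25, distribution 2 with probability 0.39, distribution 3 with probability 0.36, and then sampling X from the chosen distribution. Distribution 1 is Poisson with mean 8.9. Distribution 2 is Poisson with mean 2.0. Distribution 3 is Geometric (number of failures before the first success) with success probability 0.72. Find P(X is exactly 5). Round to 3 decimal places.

Conditional on each component, P(X = 5): 1: 0.063467; 2: 0.0360894; 3: 0.00123915.
By total probability, P(X = 5) = 0.25·0.063467 + 0.39·0.0360894 + 0.36·0.00123915 = 0.0303877.

0.030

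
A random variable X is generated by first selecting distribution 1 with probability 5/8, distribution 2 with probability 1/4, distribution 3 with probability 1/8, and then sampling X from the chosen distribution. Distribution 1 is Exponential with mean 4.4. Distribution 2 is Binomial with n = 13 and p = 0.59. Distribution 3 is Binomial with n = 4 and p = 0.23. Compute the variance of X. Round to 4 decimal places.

Per component, 1: μ=4.4, E[X²]=38.72; 2: μ=7.67, E[X²]=61.9736; 3: μ=0.92, E[X²]=1.5548.
E[X] = 0.625·4.4 + 0.25·7.67 + 0.125·0.92 = 4.7825.
E[X²] = 0.625·38.72 + 0.25·61.9736 + 0.125·1.5548 = 39.8878.
Var(X) = E[X²] − (E[X])² = 39.8878 − 22.8723 = 17.0154.

17.0154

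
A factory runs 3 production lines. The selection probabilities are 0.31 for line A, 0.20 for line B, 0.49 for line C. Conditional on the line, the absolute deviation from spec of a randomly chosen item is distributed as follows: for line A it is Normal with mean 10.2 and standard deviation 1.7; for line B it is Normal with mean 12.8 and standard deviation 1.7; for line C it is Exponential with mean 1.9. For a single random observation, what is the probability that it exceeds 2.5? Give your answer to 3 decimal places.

Conditional on each line, P(X > 2.5): A: 0.999997; B: 1; C: 0.268262.
By total probability, P(X > 2.5) = 0.31·0.999997 + 0.2·1 + 0.49·0.268262 = 0.641448.

0.641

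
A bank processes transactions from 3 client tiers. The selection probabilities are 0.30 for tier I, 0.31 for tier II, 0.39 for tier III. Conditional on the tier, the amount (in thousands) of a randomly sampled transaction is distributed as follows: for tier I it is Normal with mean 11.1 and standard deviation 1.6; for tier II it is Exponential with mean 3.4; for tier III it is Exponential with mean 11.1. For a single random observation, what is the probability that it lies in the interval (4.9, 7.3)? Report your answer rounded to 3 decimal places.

Conditional on each tier, P(4.9 < X < 7.3): I: 0.00872116; II: 0.119822; III: 0.125045.
By total probability, P(4.9 < X < 7.3) = 0.3·0.00872116 + 0.31·0.119822 + 0.39·0.125045 = 0.0885288.

0.089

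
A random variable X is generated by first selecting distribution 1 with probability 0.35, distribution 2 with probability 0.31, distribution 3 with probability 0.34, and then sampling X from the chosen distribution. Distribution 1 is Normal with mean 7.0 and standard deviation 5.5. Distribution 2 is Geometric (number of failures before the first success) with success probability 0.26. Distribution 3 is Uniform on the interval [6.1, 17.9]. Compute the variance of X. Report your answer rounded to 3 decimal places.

Per component, 1: μ=7, E[X²]=79.25; 2: μ=2.84615, E[X²]=19.0473; 3: μ=12, E[X²]=155.603.
E[X] = 0.35·7 + 0.31·2.84615 + 0.34·12 = 7.41231.
E[X²] = 0.35·79.25 + 0.31·19.0473 + 0.34·155.603 = 86.5473.
Var(X) = E[X²] − (E[X])² = 86.5473 − 54.9423 = 31.605.

31.605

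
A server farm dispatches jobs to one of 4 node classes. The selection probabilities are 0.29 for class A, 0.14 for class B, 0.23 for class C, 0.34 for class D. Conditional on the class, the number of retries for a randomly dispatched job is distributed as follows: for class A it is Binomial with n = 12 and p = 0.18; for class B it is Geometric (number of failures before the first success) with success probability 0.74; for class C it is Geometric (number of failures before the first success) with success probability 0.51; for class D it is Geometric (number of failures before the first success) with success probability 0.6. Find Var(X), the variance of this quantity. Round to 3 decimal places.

Per component, A: μ=2.16, E[X²]=6.4368; B: μ=0.351351, E[X²]=0.598247; C: μ=0.960784, E[X²]=2.807; D: μ=0.666667, E[X²]=1.55556.
E[X] = 0.29·2.16 + 0.14·0.351351 + 0.23·0.960784 + 0.34·0.666667 = 1.12324.
E[X²] = 0.29·6.4368 + 0.14·0.598247 + 0.23·2.807 + 0.34·1.55556 = 3.12492.
Var(X) = E[X²] − (E[X])² = 3.12492 − 1.26166 = 1.86327.

1.863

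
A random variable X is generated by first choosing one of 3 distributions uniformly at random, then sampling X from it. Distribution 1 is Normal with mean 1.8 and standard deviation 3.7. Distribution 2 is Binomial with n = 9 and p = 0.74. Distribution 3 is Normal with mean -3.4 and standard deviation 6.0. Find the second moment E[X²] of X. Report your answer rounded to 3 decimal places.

36.859

For each component E[X²] = Var + (mean)², giving 1: 16.93; 2: 46.0872; 3: 47.56.
Overall E[X²] = 0.333333·16.93 + 0.333333·46.0872 + 0.333333·47.56 = 36.8591.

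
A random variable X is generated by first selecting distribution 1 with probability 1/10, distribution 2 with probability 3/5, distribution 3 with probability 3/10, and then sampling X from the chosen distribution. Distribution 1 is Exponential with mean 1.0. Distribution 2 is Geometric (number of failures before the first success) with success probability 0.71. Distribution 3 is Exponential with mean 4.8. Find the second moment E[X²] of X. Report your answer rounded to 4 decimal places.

14.4693

For each component E[X²] = Var + (mean)², giving 1: 2; 2: 0.742115; 3: 46.08.
Overall E[X²] = 0.1·2 + 0.6·0.742115 + 0.3·46.08 = 14.4693.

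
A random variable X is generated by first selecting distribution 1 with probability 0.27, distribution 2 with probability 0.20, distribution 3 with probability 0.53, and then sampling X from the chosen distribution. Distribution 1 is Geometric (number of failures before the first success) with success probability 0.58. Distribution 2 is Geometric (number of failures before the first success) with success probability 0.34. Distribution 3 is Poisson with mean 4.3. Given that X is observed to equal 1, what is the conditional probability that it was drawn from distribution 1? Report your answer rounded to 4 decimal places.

0.4646

Likelihoods P(X=1 | ·): 1: 0.2436; 2: 0.2244; 3: 0.0583448.
Posterior ∝ prior × likelihood. Numerator for 1: 0.27·0.2436 = 0.065772.
Normalizing constant: 0.27·0.2436 + 0.2·0.2244 + 0.53·0.0583448 = 0.141575.
P(1 | observation) = 0.065772 / 0.141575 = 0.464574.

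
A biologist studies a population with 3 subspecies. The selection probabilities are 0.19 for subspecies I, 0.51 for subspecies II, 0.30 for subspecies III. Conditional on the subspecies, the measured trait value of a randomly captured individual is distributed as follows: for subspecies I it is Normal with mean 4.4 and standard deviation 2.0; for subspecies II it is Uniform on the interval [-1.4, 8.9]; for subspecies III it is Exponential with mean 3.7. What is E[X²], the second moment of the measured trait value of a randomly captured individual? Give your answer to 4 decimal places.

24.3331

For each component E[X²] = Var + (mean)², giving I: 23.36; II: 22.9033; III: 27.38.
Overall E[X²] = 0.19·23.36 + 0.51·22.9033 + 0.3·27.38 = 24.3331.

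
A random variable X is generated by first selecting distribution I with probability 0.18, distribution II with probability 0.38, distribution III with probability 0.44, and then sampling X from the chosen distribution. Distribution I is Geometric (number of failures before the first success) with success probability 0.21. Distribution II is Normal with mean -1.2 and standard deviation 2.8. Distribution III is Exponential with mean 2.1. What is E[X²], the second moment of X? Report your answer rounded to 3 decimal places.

13.179

For each component E[X²] = Var + (mean)², giving I: 32.0658; II: 9.28; III: 8.82.
Overall E[X²] = 0.18·32.0658 + 0.38·9.28 + 0.44·8.82 = 13.179.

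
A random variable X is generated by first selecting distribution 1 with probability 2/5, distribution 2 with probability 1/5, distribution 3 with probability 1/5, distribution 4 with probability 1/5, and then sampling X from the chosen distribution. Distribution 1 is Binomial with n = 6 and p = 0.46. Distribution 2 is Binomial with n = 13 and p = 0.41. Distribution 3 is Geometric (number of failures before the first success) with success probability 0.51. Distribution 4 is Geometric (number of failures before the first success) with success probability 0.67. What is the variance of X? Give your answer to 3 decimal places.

Per component, 1: μ=2.76, E[X²]=9.108; 2: μ=5.33, E[X²]=31.5536; 3: μ=0.960784, E[X²]=2.807; 4: μ=0.492537, E[X²]=0.977723.
E[X] = 0.4·2.76 + 0.2·5.33 + 0.2·0.960784 + 0.2·0.492537 = 2.46066.
E[X²] = 0.4·9.108 + 0.2·31.5536 + 0.2·2.807 + 0.2·0.977723 = 10.7109.
Var(X) = E[X²] − (E[X])² = 10.7109 − 6.05487 = 4.656.

4.656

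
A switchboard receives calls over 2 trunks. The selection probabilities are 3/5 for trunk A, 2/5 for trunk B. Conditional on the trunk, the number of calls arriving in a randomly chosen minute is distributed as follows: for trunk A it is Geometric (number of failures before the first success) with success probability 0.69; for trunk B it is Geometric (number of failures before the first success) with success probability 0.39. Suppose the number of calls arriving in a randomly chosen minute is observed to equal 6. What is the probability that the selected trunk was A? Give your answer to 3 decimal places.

Likelihoods P(X=6 | ·): A: 0.000612378; B: 0.0200929.
Posterior ∝ prior × likelihood. Numerator for A: 0.6·0.000612378 = 0.000367427.
Normalizing constant: 0.6·0.000612378 + 0.4·0.0200929 = 0.0084046.
P(A | observation) = 0.000367427 / 0.0084046 = 0.0437173.

0.044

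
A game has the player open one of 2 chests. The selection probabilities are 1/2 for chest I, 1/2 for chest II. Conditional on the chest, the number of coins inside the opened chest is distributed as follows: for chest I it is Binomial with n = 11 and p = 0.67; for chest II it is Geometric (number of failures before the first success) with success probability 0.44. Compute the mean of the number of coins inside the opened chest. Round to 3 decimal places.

4.321

Component means — I: 7.37; II: 1.27273.
E[X] = 0.5·7.37 + 0.5·1.27273 = 4.32136.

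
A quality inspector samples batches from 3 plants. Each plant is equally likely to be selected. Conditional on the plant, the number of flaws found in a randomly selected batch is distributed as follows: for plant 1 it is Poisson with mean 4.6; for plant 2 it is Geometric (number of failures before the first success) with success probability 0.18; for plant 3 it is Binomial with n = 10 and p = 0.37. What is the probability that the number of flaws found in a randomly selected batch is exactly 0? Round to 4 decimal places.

0.0666

Conditional on each plant, P(X = 0): 1: 0.0100518; 2: 0.18; 3: 0.0098493.
By total probability, P(X = 0) = 0.333333·0.0100518 + 0.333333·0.18 + 0.333333·0.0098493 = 0.0666337.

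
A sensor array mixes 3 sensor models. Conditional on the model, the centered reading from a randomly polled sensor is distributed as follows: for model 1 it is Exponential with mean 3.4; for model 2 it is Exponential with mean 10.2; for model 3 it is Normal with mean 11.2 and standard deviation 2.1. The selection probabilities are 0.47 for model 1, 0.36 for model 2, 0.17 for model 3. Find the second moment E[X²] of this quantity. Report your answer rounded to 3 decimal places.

For each component E[X²] = Var + (mean)², giving 1: 23.12; 2: 208.08; 3: 129.85.
Overall E[X²] = 0.47·23.12 + 0.36·208.08 + 0.17·129.85 = 107.85.

107.850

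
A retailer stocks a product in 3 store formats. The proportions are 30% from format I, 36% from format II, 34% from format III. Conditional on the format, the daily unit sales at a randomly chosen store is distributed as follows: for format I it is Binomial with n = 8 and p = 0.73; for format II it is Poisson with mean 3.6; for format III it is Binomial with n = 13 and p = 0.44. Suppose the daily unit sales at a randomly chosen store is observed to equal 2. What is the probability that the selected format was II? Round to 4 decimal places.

0.8591

Likelihoods P(X=2 | ·): I: 0.00578078; II: 0.177058; III: 0.0256489.
Posterior ∝ prior × likelihood. Numerator for II: 0.36·0.177058 = 0.0637408.
Normalizing constant: 0.3·0.00578078 + 0.36·0.177058 + 0.34·0.0256489 = 0.0741956.
P(II | observation) = 0.0637408 / 0.0741956 = 0.859091.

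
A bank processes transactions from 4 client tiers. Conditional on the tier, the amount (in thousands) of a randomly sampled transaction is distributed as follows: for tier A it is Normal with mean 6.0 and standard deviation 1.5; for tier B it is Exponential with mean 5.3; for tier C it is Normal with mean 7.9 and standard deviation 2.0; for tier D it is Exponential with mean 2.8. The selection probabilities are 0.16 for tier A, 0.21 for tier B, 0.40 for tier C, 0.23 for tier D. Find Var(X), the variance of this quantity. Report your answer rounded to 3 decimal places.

13.549

Per component, A: μ=6, E[X²]=38.25; B: μ=5.3, E[X²]=56.18; C: μ=7.9, E[X²]=66.41; D: μ=2.8, E[X²]=15.68.
E[X] = 0.16·6 + 0.21·5.3 + 0.4·7.9 + 0.23·2.8 = 5.877.
E[X²] = 0.16·38.25 + 0.21·56.18 + 0.4·66.41 + 0.23·15.68 = 48.0882.
Var(X) = E[X²] − (E[X])² = 48.0882 − 34.5391 = 13.5491.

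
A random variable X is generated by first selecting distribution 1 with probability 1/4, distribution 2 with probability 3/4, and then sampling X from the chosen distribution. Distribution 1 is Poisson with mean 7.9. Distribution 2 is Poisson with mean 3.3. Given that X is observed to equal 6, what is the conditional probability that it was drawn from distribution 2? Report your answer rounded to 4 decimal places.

Likelihoods P(X=6 | ·): 1: 0.125171; 2: 0.0661575.
Posterior ∝ prior × likelihood. Numerator for 2: 0.75·0.0661575 = 0.0496182.
Normalizing constant: 0.25·0.125171 + 0.75·0.0661575 = 0.0809109.
P(2 | observation) = 0.0496182 / 0.0809109 = 0.613244.

0.6132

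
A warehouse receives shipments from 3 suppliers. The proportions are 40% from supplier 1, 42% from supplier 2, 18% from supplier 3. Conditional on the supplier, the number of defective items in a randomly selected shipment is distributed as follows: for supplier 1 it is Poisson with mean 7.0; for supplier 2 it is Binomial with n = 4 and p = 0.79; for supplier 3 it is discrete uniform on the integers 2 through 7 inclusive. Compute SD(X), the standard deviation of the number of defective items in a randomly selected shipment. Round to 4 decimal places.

2.5820

Per component, 1: μ=7, E[X²]=56; 2: μ=3.16, E[X²]=10.6492; 3: μ=4.5, E[X²]=23.1667.
E[X] = 0.4·7 + 0.42·3.16 + 0.18·4.5 = 4.9372.
E[X²] = 0.4·56 + 0.42·10.6492 + 0.18·23.1667 = 31.0427.
Var(X) = E[X²] − (E[X])² = 31.0427 − 24.3759 = 6.66672.
SD(X) = √6.66672 = 2.582.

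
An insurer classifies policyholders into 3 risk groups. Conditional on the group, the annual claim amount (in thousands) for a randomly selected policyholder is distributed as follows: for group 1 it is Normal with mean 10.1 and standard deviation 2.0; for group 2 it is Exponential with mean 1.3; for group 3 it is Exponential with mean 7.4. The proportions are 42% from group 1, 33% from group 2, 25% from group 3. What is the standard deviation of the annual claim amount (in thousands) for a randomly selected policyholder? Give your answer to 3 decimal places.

Per component, 1: μ=10.1, E[X²]=106.01; 2: μ=1.3, E[X²]=3.38; 3: μ=7.4, E[X²]=109.52.
E[X] = 0.42·10.1 + 0.33·1.3 + 0.25·7.4 = 6.521.
E[X²] = 0.42·106.01 + 0.33·3.38 + 0.25·109.52 = 73.0196.
Var(X) = E[X²] − (E[X])² = 73.0196 − 42.5234 = 30.4962.
SD(X) = √30.4962 = 5.52233.

5.522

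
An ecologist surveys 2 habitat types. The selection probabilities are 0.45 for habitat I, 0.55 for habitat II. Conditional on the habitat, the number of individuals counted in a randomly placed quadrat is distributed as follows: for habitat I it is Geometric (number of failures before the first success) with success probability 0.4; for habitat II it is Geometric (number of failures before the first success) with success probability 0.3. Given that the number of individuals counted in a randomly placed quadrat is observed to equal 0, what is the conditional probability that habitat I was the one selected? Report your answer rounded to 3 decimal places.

0.522

Likelihoods P(X=0 | ·): I: 0.4; II: 0.3.
Posterior ∝ prior × likelihood. Numerator for I: 0.45·0.4 = 0.18.
Normalizing constant: 0.45·0.4 + 0.55·0.3 = 0.345.
P(I | observation) = 0.18 / 0.345 = 0.521739.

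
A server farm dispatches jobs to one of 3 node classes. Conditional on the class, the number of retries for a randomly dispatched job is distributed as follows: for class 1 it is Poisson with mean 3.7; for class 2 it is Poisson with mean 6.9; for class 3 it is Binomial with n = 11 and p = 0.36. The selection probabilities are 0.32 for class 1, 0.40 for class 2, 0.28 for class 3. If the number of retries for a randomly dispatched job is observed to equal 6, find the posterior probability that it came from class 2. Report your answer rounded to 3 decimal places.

0.508

Likelihoods P(X=6 | ·): 1: 0.0881025; 2: 0.151053; 3: 0.107983.
Posterior ∝ prior × likelihood. Numerator for 2: 0.4·0.151053 = 0.0604213.
Normalizing constant: 0.32·0.0881025 + 0.4·0.151053 + 0.28·0.107983 = 0.118849.
P(2 | observation) = 0.0604213 / 0.118849 = 0.508385.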